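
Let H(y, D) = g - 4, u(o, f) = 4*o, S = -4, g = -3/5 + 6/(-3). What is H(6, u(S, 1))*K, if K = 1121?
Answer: -36993/5 ≈ -7398.6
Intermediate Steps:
g = -13/5 (g = -3*1/5 + 6*(-1/3) = -3/5 - 2 = -13/5 ≈ -2.6000)
H(y, D) = -33/5 (H(y, D) = -13/5 - 4 = -33/5)
H(6, u(S, 1))*K = -33/5*1121 = -36993/5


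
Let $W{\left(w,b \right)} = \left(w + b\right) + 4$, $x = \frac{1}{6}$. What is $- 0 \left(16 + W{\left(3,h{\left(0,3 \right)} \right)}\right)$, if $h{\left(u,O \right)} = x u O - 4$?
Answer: $0$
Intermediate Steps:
$x = \frac{1}{6} \approx 0.16667$
$h{\left(u,O \right)} = -4 + \frac{O u}{6}$ ($h{\left(u,O \right)} = \frac{u}{6} O - 4 = \frac{O u}{6} - 4 = -4 + \frac{O u}{6}$)
$W{\left(w,b \right)} = 4 + b + w$ ($W{\left(w,b \right)} = \left(b + w\right) + 4 = 4 + b + w$)
$- 0 \left(16 + W{\left(3,h{\left(0,3 \right)} \right)}\right) = - 0 \left(16 + \left(4 - \left(4 - 0\right) + 3\right)\right) = - 0 \left(16 + \left(4 + \left(-4 + 0\right) + 3\right)\right) = - 0 \left(16 + \left(4 - 4 + 3\right)\right) = - 0 \left(16 + 3\right) = - 0 \cdot 19 = \left(-1\right) 0 = 0$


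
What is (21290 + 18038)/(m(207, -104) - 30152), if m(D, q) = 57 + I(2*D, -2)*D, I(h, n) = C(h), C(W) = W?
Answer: 39328/55603 ≈ 0.70730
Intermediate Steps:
I(h, n) = h
m(D, q) = 57 + 2*D² (m(D, q) = 57 + (2*D)*D = 57 + 2*D²)
(21290 + 18038)/(m(207, -104) - 30152) = (21290 + 18038)/((57 + 2*207²) - 30152) = 39328/((57 + 2*42849) - 30152) = 39328/((57 + 85698) - 30152) = 39328/(85755 - 30152) = 39328/55603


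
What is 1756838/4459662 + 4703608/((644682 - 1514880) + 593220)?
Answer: -131345489647/7918129881 ≈ -16.588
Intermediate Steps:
1756838/4459662 + 4703608/((644682 - 1514880) + 593220) = 1756838*(1/4459662) + 4703608/(-870198 + 593220) = 878419/2229831 + 4703608/(-276978) = 878419/2229831 + 4703608*(-1/276978) = 878419/2229831 - 180908/10653 = -131345489647/7918129881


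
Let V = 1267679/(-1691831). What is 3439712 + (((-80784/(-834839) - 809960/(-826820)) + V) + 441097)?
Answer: 226601609694244674731346/58390297125140269 ≈ 3.8808e+6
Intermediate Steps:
V = -1267679/1691831 (V = 1267679*(-1/1691831) = -1267679/1691831 ≈ -0.74929)
3439712 + (((-80784/(-834839) - 809960/(-826820)) + V) + 441097) = 3439712 + (((-80784/(-834839) - 809960/(-826820)) - 1267679/1691831) + 441097) = 3439712 + (((-80784*(-1/834839) - 809960*(-1/826820)) - 1267679/1691831) + 441097) = 3439712 + (((80784/834839 + 40498/41341) - 1267679/1691831) + 441097) = 3439712 + ((37149001166/34513079099 - 1267679/1691831) + 441097) = 3439712 + (19098326192533725/58390297125140269 + 441097) = 3439712 + 25755803989334189768818/58390297125140269 = 226601609694244674731346/58390297125140269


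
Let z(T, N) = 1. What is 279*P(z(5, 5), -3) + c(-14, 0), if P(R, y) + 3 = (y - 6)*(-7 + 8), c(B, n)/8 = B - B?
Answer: -3348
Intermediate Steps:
c(B, n) = 0 (c(B, n) = 8*(B - B) = 8*0 = 0)
P(R, y) = -9 + y (P(R, y) = -3 + (y - 6)*(-7 + 8) = -3 + (-6 + y)*1 = -3 + (-6 + y) = -9 + y)
279*P(z(5, 5), -3) + c(-14, 0) = 279*(-9 - 3) + 0 = 279*(-12) + 0 = -3348 + 0 = -3348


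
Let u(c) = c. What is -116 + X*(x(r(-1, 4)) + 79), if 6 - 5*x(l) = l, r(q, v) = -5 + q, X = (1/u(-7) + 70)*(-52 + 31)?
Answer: -597649/5 ≈ -1.1953e+5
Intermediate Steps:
X = -1467 (X = (1/(-7) + 70)*(-52 + 31) = (-1/7 + 70)*(-21) = (489/7)*(-21) = -1467)
x(l) = 6/5 - l/5
-116 + X*(x(r(-1, 4)) + 79) = -116 - 1467*((6/5 - (-5 - 1)/5) + 79) = -116 - 1467*((6/5 - 1/5*(-6)) + 79) = -116 - 1467*((6/5 + 6/5) + 79) = -116 - 1467*(12/5 + 79) = -116 - 1467*407/5 = -116 - 597069/5 = -597649/5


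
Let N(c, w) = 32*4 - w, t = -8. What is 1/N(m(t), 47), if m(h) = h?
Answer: 1/81 ≈ 0.012346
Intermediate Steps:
N(c, w) = 128 - w
1/N(m(t), 47) = 1/(128 - 1*47) = 1/(128 - 47) = 1/81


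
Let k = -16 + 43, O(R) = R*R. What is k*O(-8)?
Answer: 1728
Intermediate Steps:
O(R) = R**2
k = 27
k*O(-8) = 27*(-8)**2 = 27*64 = 1728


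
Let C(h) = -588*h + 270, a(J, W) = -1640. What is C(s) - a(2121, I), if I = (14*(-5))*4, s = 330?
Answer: -192130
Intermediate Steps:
I = -280 (I = -70*4 = -280)
C(h) = 270 - 588*h
C(s) - a(2121, I) = (270 - 588*330) - 1*(-1640) = (270 - 194040) + 1640 = -193770 + 1640 = -192130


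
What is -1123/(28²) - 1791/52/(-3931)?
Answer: -57037633/40064752 ≈ -1.4236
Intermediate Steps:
-1123/(28²) - 1791/52/(-3931) = -1123/784 - 1791*1/52*(-1/3931) = -1123*1/784 - 1791/52*(-1/3931) = -1123/784 + 1791/204412 = -57037633/40064752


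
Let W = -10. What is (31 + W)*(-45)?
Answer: -945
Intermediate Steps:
(31 + W)*(-45) = (31 - 10)*(-45) = 21*(-45) = -945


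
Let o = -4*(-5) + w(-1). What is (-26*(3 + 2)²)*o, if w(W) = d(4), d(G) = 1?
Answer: -13650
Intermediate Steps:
w(W) = 1
o = 21 (o = -4*(-5) + 1 = 20 + 1 = 21)
(-26*(3 + 2)²)*o = -26*(3 + 2)²*21 = -26*5²*21 = -26*25*21 = -650*21 = -13650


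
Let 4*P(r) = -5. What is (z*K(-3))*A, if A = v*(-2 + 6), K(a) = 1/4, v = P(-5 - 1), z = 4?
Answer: -5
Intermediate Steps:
P(r) = -5/4 (P(r) = (¼)*(-5) = -5/4)
v = -5/4 ≈ -1.2500
K(a) = ¼
A = -5 (A = -5*(-2 + 6)/4 = -5/4*4 = -5)
(z*K(-3))*A = (4*(¼))*(-5) = 1*(-5) = -5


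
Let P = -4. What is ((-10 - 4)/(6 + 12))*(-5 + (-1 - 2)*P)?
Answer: -49/9 ≈ -5.4444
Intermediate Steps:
((-10 - 4)/(6 + 12))*(-5 + (-1 - 2)*P) = ((-10 - 4)/(6 + 12))*(-5 + (-1 - 2)*(-4)) = (-14/18)*(-5 - 3*(-4)) = (-14*1/18)*(-5 + 12) = -7/9*7 = -49/9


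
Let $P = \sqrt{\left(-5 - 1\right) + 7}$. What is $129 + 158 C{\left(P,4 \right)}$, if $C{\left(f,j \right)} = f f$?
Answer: $287$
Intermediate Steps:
$P = 1$ ($P = \sqrt{\left(-5 - 1\right) + 7} = \sqrt{-6 + 7} = \sqrt{1} = 1$)
$C{\left(f,j \right)} = f^{2}$
$129 + 158 C{\left(P,4 \right)} = 129 + 158 \cdot 1^{2} = 129 + 158 \cdot 1 = 129 + 158 = 287$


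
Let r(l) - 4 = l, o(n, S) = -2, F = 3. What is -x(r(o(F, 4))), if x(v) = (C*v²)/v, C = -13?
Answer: 26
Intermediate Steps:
r(l) = 4 + l
x(v) = -13*v (x(v) = (-13*v²)/v = -13*v)
-x(r(o(F, 4))) = -(-13)*(4 - 2) = -(-13)*2 = -1*(-26) = 26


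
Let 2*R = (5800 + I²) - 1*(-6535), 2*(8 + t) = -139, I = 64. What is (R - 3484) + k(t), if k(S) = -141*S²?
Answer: -3368599/4 ≈ -8.4215e+5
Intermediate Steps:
t = -155/2 (t = -8 + (½)*(-139) = -8 - 139/2 = -155/2 ≈ -77.500)
R = 16431/2 (R = ((5800 + 64²) - 1*(-6535))/2 = ((5800 + 4096) + 6535)/2 = (9896 + 6535)/2 = (½)*16431 = 16431/2 ≈ 8215.5)
(R - 3484) + k(t) = (16431/2 - 3484) - 141*(-155/2)² = 9463/2 - 141*24025/4 = 9463/2 - 3387525/4 = -3368599/4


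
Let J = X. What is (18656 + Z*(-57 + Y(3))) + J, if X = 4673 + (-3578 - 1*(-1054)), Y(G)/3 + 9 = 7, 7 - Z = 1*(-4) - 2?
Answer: 19986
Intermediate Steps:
Z = 13 (Z = 7 - (1*(-4) - 2) = 7 - (-4 - 2) = 7 - 1*(-6) = 7 + 6 = 13)
Y(G) = -6 (Y(G) = -27 + 3*7 = -27 + 21 = -6)
X = 2149 (X = 4673 + (-3578 + 1054) = 4673 - 2524 = 2149)
J = 2149
(18656 + Z*(-57 + Y(3))) + J = (18656 + 13*(-57 - 6)) + 2149 = (18656 + 13*(-63)) + 2149 = (18656 - 819) + 2149 = 17837 + 2149 = 19986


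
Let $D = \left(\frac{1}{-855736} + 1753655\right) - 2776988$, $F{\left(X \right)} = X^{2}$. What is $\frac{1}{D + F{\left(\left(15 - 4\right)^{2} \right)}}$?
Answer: $- \frac{855736}{863174057313} \approx -9.9138 \cdot 10^{-7}$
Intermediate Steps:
$D = - \frac{875702888089}{855736}$ ($D = \left(- \frac{1}{855736} + 1753655\right) - 2776988 = \frac{1500665715079}{855736} - 2776988 = - \frac{875702888089}{855736} \approx -1.0233 \cdot 10^{6}$)
$\frac{1}{D + F{\left(\left(15 - 4\right)^{2} \right)}} = \frac{1}{- \frac{875702888089}{855736} + \left(\left(15 - 4\right)^{2}\right)^{2}} = \frac{1}{- \frac{875702888089}{855736} + \left(11^{2}\right)^{2}} = \frac{1}{- \frac{875702888089}{855736} + 121^{2}} = \frac{1}{- \frac{875702888089}{855736} + 14641} = \frac{1}{- \frac{863174057313}{855736}} = - \frac{855736}{863174057313}$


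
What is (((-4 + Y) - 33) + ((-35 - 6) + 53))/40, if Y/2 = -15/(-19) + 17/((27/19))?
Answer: 259/20520 ≈ 0.012622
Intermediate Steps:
Y = 13084/513 (Y = 2*(-15/(-19) + 17/((27/19))) = 2*(-15*(-1/19) + 17/((27*(1/19)))) = 2*(15/19 + 17/(27/19)) = 2*(15/19 + 17*(19/27)) = 2*(15/19 + 323/27) = 2*(6542/513) = 13084/513 ≈ 25.505)
(((-4 + Y) - 33) + ((-35 - 6) + 53))/40 = (((-4 + 13084/513) - 33) + ((-35 - 6) + 53))/40 = ((11032/513 - 33) + (-41 + 53))/40 = (-5897/513 + 12)/40 = (1/40)*(259/513) = 259/20520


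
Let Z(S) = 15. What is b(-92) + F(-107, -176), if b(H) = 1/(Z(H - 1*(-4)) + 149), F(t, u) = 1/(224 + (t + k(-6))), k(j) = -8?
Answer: 273/17876 ≈ 0.015272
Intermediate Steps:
F(t, u) = 1/(216 + t) (F(t, u) = 1/(224 + (t - 8)) = 1/(224 + (-8 + t)) = 1/(216 + t))
b(H) = 1/164 (b(H) = 1/(15 + 149) = 1/164)
b(-92) + F(-107, -176) = 1/164 + 1/(216 - 107) = 1/164 + 1/109 = 273/17876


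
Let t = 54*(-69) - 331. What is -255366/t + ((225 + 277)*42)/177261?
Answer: 2159617634/34245137 ≈ 63.063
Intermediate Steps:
t = -4057 (t = -3726 - 331 = -4057)
-255366/t + ((225 + 277)*42)/177261 = -255366/(-4057) + ((225 + 277)*42)/177261 = -255366*(-1/4057) + (502*42)*(1/177261) = 255366/4057 + 21084*(1/177261) = 255366/4057 + 1004/8441 = 2159617634/34245137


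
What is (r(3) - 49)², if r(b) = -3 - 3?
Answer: 3025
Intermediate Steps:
r(b) = -6
(r(3) - 49)² = (-6 - 49)² = (-55)² = 3025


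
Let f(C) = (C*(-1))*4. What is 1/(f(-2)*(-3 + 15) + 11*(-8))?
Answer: 1/8 ≈ 0.12500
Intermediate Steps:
f(C) = -4*C (f(C) = -C*4 = -4*C)
1/(f(-2)*(-3 + 15) + 11*(-8)) = 1/((-4*(-2))*(-3 + 15) + 11*(-8)) = 1/(8*12 - 88) = 1/(96 - 88) = 1/8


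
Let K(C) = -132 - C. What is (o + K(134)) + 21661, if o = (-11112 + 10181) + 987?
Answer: 21451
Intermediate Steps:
o = 56 (o = -931 + 987 = 56)
(o + K(134)) + 21661 = (56 + (-132 - 1*134)) + 21661 = (56 + (-132 - 134)) + 21661 = (56 - 266) + 21661 = -210 + 21661 = 21451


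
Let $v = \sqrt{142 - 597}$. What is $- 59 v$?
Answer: $- 59 i \sqrt{455} \approx - 1258.5 i$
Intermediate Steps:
$v = i \sqrt{455}$ ($v = \sqrt{-455} = i \sqrt{455} \approx 21.331 i$)
$- 59 v = - 59 i \sqrt{455}$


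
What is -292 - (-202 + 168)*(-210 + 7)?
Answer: -7194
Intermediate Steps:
-292 - (-202 + 168)*(-210 + 7) = -292 - (-34)*(-203) = -292 - 1*6902 = -292 - 6902 = -7194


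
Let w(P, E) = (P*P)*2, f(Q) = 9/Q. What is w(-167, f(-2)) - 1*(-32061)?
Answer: 87839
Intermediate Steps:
w(P, E) = 2*P² (w(P, E) = P²*2 = 2*P²)
w(-167, f(-2)) - 1*(-32061) = 2*(-167)² - 1*(-32061) = 2*27889 + 32061 = 55778 + 32061 = 87839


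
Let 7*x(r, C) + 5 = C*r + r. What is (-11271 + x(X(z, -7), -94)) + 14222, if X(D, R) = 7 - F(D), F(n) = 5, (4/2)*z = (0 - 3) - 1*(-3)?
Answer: 20466/7 ≈ 2923.7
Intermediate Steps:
z = 0 (z = ((0 - 3) - 1*(-3))/2 = (-3 + 3)/2 = (½)*0 = 0)
X(D, R) = 2 (X(D, R) = 7 - 1*5 = 7 - 5 = 2)
x(r, C) = -5/7 + r/7 + C*r/7 (x(r, C) = -5/7 + (C*r + r)/7 = -5/7 + (r + C*r)/7 = -5/7 + (r/7 + C*r/7) = -5/7 + r/7 + C*r/7)
(-11271 + x(X(z, -7), -94)) + 14222 = (-11271 + (-5/7 + (⅐)*2 + (⅐)*(-94)*2)) + 14222 = (-11271 + (-5/7 + 2/7 - 188/7)) + 14222 = (-11271 - 191/7) + 14222 = -79088/7 + 14222 = 20466/7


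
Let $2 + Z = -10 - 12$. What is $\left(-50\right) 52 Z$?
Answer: $62400$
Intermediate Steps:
$Z = -24$ ($Z = -2 - 22 = -24$)
$\left(-50\right) 52 Z = \left(-50\right) 52 \left(-24\right) = \left(-2600\right) \left(-24\right) = 62400$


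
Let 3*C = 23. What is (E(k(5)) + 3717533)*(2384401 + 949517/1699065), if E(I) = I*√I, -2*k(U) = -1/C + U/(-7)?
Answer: 15060667590915326206/1699065 + 32410025876656*√2737/2590674345 ≈ 8.8641e+12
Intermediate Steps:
C = 23/3 (C = (⅓)*23 = 23/3 ≈ 7.6667)
k(U) = 3/46 + U/14 (k(U) = -(-1/23/3 + U/(-7))/2 = -(-1*3/23 + U*(-⅐))/2 = -(-3/23 - U/7)/2 = 3/46 + U/14)
E(I) = I^(3/2)
(E(k(5)) + 3717533)*(2384401 + 949517/1699065) = ((3/46 + (1/14)*5)^(3/2) + 3717533)*(2384401 + 949517/1699065) = ((3/46 + 5/14)^(3/2) + 3717533)*(2384401 + 949517*(1/1699065)) = ((68/161)^(3/2) + 3717533)*(2384401 + 949517/1699065) = (136*√2737/25921 + 3717533)*(4051253234582/1699065) = (3717533 + 136*√2737/25921)*(4051253234582/1699065) = 15060667590915326206/1699065 + 32410025876656*√2737/2590674345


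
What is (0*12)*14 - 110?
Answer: -110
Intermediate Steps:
(0*12)*14 - 110 = 0*14 - 110 = 0 - 110 = -110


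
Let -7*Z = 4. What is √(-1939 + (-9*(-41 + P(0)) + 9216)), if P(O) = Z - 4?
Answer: √376670/7 ≈ 87.676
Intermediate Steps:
Z = -4/7 (Z = -⅐*4 = -4/7 ≈ -0.57143)
P(O) = -32/7 (P(O) = -4/7 - 4 = -32/7)
√(-1939 + (-9*(-41 + P(0)) + 9216)) = √(-1939 + (-9*(-41 - 32/7) + 9216)) = √(-1939 + (-9*(-319/7) + 9216)) = √(-1939 + (2871/7 + 9216)) = √(-1939 + 67383/7) = √(53810/7) = √376670/7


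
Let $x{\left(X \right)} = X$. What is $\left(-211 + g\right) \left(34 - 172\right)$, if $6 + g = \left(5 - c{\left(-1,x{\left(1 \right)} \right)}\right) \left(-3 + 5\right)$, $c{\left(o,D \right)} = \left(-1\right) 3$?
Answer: $27738$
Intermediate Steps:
$c{\left(o,D \right)} = -3$
$g = 10$ ($g = -6 + \left(5 - -3\right) \left(-3 + 5\right) = -6 + \left(5 + 3\right) 2 = -6 + 8 \cdot 2 = -6 + 16 = 10$)
$\left(-211 + g\right) \left(34 - 172\right) = \left(-211 + 10\right) \left(34 - 172\right) = \left(-201\right) \left(-138\right) = 27738$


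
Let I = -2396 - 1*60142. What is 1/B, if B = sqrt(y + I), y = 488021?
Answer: sqrt(425483)/425483 ≈ 0.0015331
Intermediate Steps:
I = -62538 (I = -2396 - 60142 = -62538)
B = sqrt(425483) (B = sqrt(488021 - 62538) = sqrt(425483) ≈ 652.29)
1/B = 1/(sqrt(425483)) = sqrt(425483)/425483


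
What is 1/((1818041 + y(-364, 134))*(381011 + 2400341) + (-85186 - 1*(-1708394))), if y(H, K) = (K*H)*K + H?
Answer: -1/13123270987856 ≈ -7.6201e-14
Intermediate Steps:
y(H, K) = H + H*K² (y(H, K) = (H*K)*K + H = H*K² + H = H + H*K²)
1/((1818041 + y(-364, 134))*(381011 + 2400341) + (-85186 - 1*(-1708394))) = 1/((1818041 - 364*(1 + 134²))*(381011 + 2400341) + (-85186 - 1*(-1708394))) = 1/((1818041 - 364*(1 + 17956))*2781352 + (-85186 + 1708394)) = 1/((1818041 - 364*17957)*2781352 + 1623208) = 1/((1818041 - 6536348)*2781352 + 1623208) = 1/(-4718307*2781352 + 1623208) = 1/(-13123272611064 + 1623208) = 1/(-13123270987856) = -1/13123270987856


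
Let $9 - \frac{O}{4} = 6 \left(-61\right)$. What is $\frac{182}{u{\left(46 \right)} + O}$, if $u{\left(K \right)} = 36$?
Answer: $\frac{91}{768} \approx 0.11849$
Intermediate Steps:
$O = 1500$ ($O = 36 - 4 \cdot 6 \left(-61\right) = 36 - -1464 = 36 + 1464 = 1500$)
$\frac{182}{u{\left(46 \right)} + O} = \frac{182}{36 + 1500} = \frac{182}{1536} = 182 \cdot \frac{1}{1536} = \frac{91}{768}$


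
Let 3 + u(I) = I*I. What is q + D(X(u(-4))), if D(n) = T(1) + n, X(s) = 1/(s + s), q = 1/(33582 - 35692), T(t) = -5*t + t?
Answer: -54339/13715 ≈ -3.9620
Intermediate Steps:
T(t) = -4*t
q = -1/2110 (q = 1/(-2110) = -1/2110 ≈ -0.00047393)
u(I) = -3 + I**2 (u(I) = -3 + I*I = -3 + I**2)
X(s) = 1/(2*s)
D(n) = -4 + n (D(n) = -4*1 + n = -4 + n)
q + D(X(u(-4))) = -1/2110 + (-4 + 1/(2*(-3 + (-4)**2))) = -1/2110 + (-4 + 1/(2*(-3 + 16))) = -1/2110 + (-4 + (1/2)/13) = -1/2110 + (-4 + (1/2)*(1/13)) = -1/2110 + (-4 + 1/26) = -1/2110 - 103/26 = -54339/13715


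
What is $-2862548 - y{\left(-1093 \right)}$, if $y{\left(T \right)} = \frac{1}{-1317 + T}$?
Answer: $- \frac{6898740679}{2410} \approx -2.8625 \cdot 10^{6}$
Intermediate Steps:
$-2862548 - y{\left(-1093 \right)} = -2862548 - \frac{1}{-1317 - 1093} = -2862548 - \frac{1}{-2410} = -2862548 - - \frac{1}{2410} = -2862548 + \frac{1}{2410} = - \frac{6898740679}{2410}$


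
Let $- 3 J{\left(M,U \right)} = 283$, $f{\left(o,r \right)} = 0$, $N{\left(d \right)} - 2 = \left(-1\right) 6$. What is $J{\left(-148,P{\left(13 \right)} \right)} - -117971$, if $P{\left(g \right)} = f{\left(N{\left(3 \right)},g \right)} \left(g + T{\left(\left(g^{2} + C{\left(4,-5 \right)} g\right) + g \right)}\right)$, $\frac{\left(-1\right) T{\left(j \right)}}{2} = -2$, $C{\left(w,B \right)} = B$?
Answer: $\frac{353630}{3} \approx 1.1788 \cdot 10^{5}$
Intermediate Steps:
$N{\left(d \right)} = -4$ ($N{\left(d \right)} = 2 - 6 = -4$)
$T{\left(j \right)} = 4$ ($T{\left(j \right)} = \left(-2\right) \left(-2\right) = 4$)
$P{\left(g \right)} = 0$ ($P{\left(g \right)} = 0 \left(g + 4\right) = 0 \left(4 + g\right) = 0$)
$J{\left(M,U \right)} = - \frac{283}{3}$ ($J{\left(M,U \right)} = \left(- \frac{1}{3}\right) 283 = - \frac{283}{3}$)
$J{\left(-148,P{\left(13 \right)} \right)} - -117971 = - \frac{283}{3} - -117971 = - \frac{283}{3} + 117971 = \frac{353630}{3}$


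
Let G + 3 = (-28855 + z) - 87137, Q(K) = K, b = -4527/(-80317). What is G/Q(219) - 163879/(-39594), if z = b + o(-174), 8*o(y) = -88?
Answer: -122008211567311/232145204754 ≈ -525.57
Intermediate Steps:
o(y) = -11 (o(y) = (1/8)*(-88) = -11)
b = 4527/80317 (b = -4527*(-1/80317) = 4527/80317 ≈ 0.056364)
z = -878960/80317 (z = 4527/80317 - 11 = -878960/80317 ≈ -10.944)
G = -9317249375/80317 (G = -3 + ((-28855 - 878960/80317) - 87137) = -3 + (-2318425995/80317 - 87137) = -3 - 9317008424/80317 = -9317249375/80317 ≈ -1.1601e+5)
G/Q(219) - 163879/(-39594) = -9317249375/80317/219 - 163879/(-39594) = -9317249375/80317*1/219 - 163879*(-1/39594) = -9317249375/17589423 + 163879/39594 = -122008211567311/232145204754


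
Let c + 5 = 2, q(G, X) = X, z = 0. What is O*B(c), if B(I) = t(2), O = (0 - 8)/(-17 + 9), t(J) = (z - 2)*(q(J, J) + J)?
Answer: -8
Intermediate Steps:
c = -3 (c = -5 + 2 = -3)
t(J) = -4*J (t(J) = (0 - 2)*(J + J) = -4*J)
O = 1 (O = -8/(-8) = -8*(-⅛) = 1)
B(I) = -8 (B(I) = -4*2 = -8)
O*B(c) = 1*(-8) = -8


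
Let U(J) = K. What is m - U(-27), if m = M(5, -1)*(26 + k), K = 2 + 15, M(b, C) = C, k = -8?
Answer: -35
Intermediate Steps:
K = 17
U(J) = 17
m = -18 (m = -(26 - 8) = -1*18 = -18)
m - U(-27) = -18 - 1*17 = -18 - 17 = -35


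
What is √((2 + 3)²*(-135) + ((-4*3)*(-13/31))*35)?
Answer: I*√3074115/31 ≈ 56.559*I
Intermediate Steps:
√((2 + 3)²*(-135) + ((-4*3)*(-13/31))*35) = √(5²*(-135) - (-156)/31*35) = √(25*(-135) - 12*(-13/31)*35) = √(-3375 + (156/31)*35) = √(-3375 + 5460/31) = √(-99165/31) = I*√3074115/31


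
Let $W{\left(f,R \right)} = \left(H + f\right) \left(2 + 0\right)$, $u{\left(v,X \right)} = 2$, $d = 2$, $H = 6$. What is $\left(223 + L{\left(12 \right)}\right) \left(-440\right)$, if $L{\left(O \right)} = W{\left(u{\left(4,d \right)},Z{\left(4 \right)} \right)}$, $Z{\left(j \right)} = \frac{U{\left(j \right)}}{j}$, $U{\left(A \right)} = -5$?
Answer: $-105160$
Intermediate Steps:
$Z{\left(j \right)} = - \frac{5}{j}$
$W{\left(f,R \right)} = 12 + 2 f$ ($W{\left(f,R \right)} = \left(6 + f\right) \left(2 + 0\right) = \left(6 + f\right) 2 = 12 + 2 f$)
$L{\left(O \right)} = 16$ ($L{\left(O \right)} = 12 + 2 \cdot 2 = 12 + 4 = 16$)
$\left(223 + L{\left(12 \right)}\right) \left(-440\right) = \left(223 + 16\right) \left(-440\right) = 239 \left(-440\right) = -105160$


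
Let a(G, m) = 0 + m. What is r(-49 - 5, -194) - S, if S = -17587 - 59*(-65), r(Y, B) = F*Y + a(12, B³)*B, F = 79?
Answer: 1416477982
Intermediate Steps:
a(G, m) = m
r(Y, B) = B⁴ + 79*Y (r(Y, B) = 79*Y + B³*B = 79*Y + B⁴ = B⁴ + 79*Y)
S = -13752 (S = -17587 - 1*(-3835) = -17587 + 3835 = -13752)
r(-49 - 5, -194) - S = ((-194)⁴ + 79*(-49 - 5)) - 1*(-13752) = (1416468496 + 79*(-54)) + 13752 = (1416468496 - 4266) + 13752 = 1416464230 + 13752 = 1416477982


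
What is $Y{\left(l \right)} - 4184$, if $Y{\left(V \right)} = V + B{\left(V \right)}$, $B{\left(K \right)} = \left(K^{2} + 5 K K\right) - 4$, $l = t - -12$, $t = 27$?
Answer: $4977$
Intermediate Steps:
$l = 39$ ($l = 27 - -12 = 27 + 12 = 39$)
$B{\left(K \right)} = -4 + 6 K^{2}$ ($B{\left(K \right)} = \left(K^{2} + 5 K^{2}\right) - 4 = 6 K^{2} - 4 = -4 + 6 K^{2}$)
$Y{\left(V \right)} = -4 + V + 6 V^{2}$ ($Y{\left(V \right)} = V + \left(-4 + 6 V^{2}\right) = -4 + V + 6 V^{2}$)
$Y{\left(l \right)} - 4184 = \left(-4 + 39 + 6 \cdot 39^{2}\right) - 4184 = \left(-4 + 39 + 6 \cdot 1521\right) - 4184 = \left(-4 + 39 + 9126\right) - 4184 = 9161 - 4184 = 4977$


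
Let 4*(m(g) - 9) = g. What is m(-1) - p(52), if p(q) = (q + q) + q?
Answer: -589/4 ≈ -147.25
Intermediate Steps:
p(q) = 3*q (p(q) = 2*q + q = 3*q)
m(g) = 9 + g/4
m(-1) - p(52) = (9 + (¼)*(-1)) - 3*52 = (9 - ¼) - 1*156 = 35/4 - 156 = -589/4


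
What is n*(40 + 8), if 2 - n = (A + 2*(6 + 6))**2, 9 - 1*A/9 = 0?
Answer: -529104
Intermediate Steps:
A = 81 (A = 81 - 9*0 = 81 + 0 = 81)
n = -11023 (n = 2 - (81 + 2*(6 + 6))**2 = 2 - (81 + 2*12)**2 = 2 - (81 + 24)**2 = 2 - 1*105**2 = 2 - 1*11025 = 2 - 11025 = -11023)
n*(40 + 8) = -11023*(40 + 8) = -11023*48 = -529104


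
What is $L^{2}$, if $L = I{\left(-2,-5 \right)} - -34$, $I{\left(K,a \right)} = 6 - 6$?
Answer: $1156$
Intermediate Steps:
$I{\left(K,a \right)} = 0$ ($I{\left(K,a \right)} = 6 - 6 = 0$)
$L = 34$ ($L = 0 - -34 = 0 + 34 = 34$)
$L^{2} = 34^{2} = 1156$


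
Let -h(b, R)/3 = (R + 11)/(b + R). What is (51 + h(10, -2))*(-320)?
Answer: -15240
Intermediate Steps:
h(b, R) = -3*(11 + R)/(R + b) (h(b, R) = -3*(R + 11)/(b + R) = -3*(11 + R)/(R + b))
(51 + h(10, -2))*(-320) = (51 + 3*(-11 - 1*(-2))/(-2 + 10))*(-320) = (51 + 3*(-11 + 2)/8)*(-320) = (51 + 3*(⅛)*(-9))*(-320) = (51 - 27/8)*(-320) = (381/8)*(-320) = -15240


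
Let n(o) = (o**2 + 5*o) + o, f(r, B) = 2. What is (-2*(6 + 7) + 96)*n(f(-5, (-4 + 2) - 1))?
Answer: 1120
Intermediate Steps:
n(o) = o**2 + 6*o
(-2*(6 + 7) + 96)*n(f(-5, (-4 + 2) - 1)) = (-2*(6 + 7) + 96)*(2*(6 + 2)) = (-2*13 + 96)*(2*8) = (-26 + 96)*16 = 70*16 = 1120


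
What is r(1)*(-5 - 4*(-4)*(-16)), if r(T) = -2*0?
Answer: 0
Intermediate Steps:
r(T) = 0
r(1)*(-5 - 4*(-4)*(-16)) = 0*(-5 - 4*(-4)*(-16)) = 0*(-5 + 16*(-16)) = 0*(-5 - 256) = 0*(-261) = 0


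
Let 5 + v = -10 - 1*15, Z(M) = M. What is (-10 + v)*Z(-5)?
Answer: 200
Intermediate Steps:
v = -30 (v = -5 + (-10 - 1*15) = -5 + (-10 - 15) = -5 - 25 = -30)
(-10 + v)*Z(-5) = (-10 - 30)*(-5) = -40*(-5) = 200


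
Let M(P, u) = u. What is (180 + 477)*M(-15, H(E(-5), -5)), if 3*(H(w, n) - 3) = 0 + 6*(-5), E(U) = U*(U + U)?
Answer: -4599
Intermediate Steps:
E(U) = 2*U**2 (E(U) = U*(2*U) = 2*U**2)
H(w, n) = -7 (H(w, n) = 3 + (0 + 6*(-5))/3 = 3 + (0 - 30)/3 = 3 + (1/3)*(-30) = 3 - 10 = -7)
(180 + 477)*M(-15, H(E(-5), -5)) = (180 + 477)*(-7) = 657*(-7) = -4599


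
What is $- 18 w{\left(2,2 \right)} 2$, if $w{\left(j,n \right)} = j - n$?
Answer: $0$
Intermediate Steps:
$- 18 w{\left(2,2 \right)} 2 = - 18 \left(2 - 2\right) 2 = \left(-18\right) 0 \cdot 2 = 0 \cdot 2 = 0$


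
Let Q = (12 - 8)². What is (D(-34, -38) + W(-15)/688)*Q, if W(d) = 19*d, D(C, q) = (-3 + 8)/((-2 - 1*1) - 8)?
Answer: -6575/473 ≈ -13.901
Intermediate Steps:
D(C, q) = -5/11 (D(C, q) = 5/((-2 - 1) - 8) = 5/(-3 - 8) = 5/(-11) = 5*(-1/11) = -5/11)
Q = 16 (Q = 4² = 16)
(D(-34, -38) + W(-15)/688)*Q = (-5/11 + (19*(-15))/688)*16 = (-5/11 - 285*1/688)*16 = (-5/11 - 285/688)*16 = -6575/7568*16 = -6575/473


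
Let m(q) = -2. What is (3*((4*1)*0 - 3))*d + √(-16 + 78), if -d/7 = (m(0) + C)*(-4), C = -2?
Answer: 1008 + √62 ≈ 1015.9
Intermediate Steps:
d = -112 (d = -7*(-2 - 2)*(-4) = -(-28)*(-4) = -7*16 = -112)
(3*((4*1)*0 - 3))*d + √(-16 + 78) = (3*((4*1)*0 - 3))*(-112) + √(-16 + 78) = (3*(4*0 - 3))*(-112) + √62 = (3*(0 - 3))*(-112) + √62 = (3*(-3))*(-112) + √62 = -9*(-112) + √62 = 1008 + √62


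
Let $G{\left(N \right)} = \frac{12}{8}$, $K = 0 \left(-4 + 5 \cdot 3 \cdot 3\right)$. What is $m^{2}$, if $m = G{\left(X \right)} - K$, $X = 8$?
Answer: $\frac{9}{4} \approx 2.25$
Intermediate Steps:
$K = 0$ ($K = 0 \left(-4 + 15 \cdot 3\right) = 0 \left(-4 + 45\right) = 0 \cdot 41 = 0$)
$G{\left(N \right)} = \frac{3}{2}$ ($G{\left(N \right)} = 12 \cdot \frac{1}{8} = \frac{3}{2}$)
$m = \frac{3}{2}$ ($m = \frac{3}{2} - 0 = \frac{3}{2} + 0 = \frac{3}{2} \approx 1.5$)
$m^{2} = \left(\frac{3}{2}\right)^{2} = \frac{9}{4}$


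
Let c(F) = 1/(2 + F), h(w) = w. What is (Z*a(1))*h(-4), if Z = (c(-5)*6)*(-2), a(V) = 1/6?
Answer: -8/3 ≈ -2.6667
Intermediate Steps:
a(V) = ⅙
Z = 4 (Z = (6/(2 - 5))*(-2) = (6/(-3))*(-2) = -⅓*6*(-2) = -2*(-2) = 4)
(Z*a(1))*h(-4) = (4*(⅙))*(-4) = (⅔)*(-4) = -8/3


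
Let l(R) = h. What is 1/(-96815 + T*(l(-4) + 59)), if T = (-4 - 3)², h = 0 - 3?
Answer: -1/94071 ≈ -1.0630e-5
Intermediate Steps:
h = -3
l(R) = -3
T = 49 (T = (-7)² = 49)
1/(-96815 + T*(l(-4) + 59)) = 1/(-96815 + 49*(-3 + 59)) = 1/(-96815 + 49*56) = 1/(-96815 + 2744) = 1/(-94071) = -1/94071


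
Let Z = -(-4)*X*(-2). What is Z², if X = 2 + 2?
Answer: 1024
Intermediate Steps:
X = 4
Z = -32 (Z = -(-4)*4*(-2) = -4*(-4)*(-2) = 16*(-2) = -32)
Z² = (-32)² = 1024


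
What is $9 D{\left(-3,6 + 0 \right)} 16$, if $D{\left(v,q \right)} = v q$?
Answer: $-2592$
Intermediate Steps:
$D{\left(v,q \right)} = q v$
$9 D{\left(-3,6 + 0 \right)} 16 = 9 \left(6 + 0\right) \left(-3\right) 16 = 9 \cdot 6 \left(-3\right) 16 = 9 \left(-18\right) 16 = \left(-162\right) 16 = -2592$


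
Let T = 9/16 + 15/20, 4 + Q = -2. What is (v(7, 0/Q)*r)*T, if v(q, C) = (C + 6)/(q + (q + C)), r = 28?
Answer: 63/4 ≈ 15.750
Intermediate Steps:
Q = -6 (Q = -4 - 2 = -6)
v(q, C) = (6 + C)/(C + 2*q) (v(q, C) = (6 + C)/(q + (C + q)) = (6 + C)/(C + 2*q))
T = 21/16 (T = 9*(1/16) + 15*(1/20) = 9/16 + ¾ = 21/16 ≈ 1.3125)
(v(7, 0/Q)*r)*T = (((6 + 0/(-6))/(0/(-6) + 2*7))*28)*(21/16) = (((6 + 0*(-⅙))/(0*(-⅙) + 14))*28)*(21/16) = (((6 + 0)/(0 + 14))*28)*(21/16) = ((6/14)*28)*(21/16) = (((1/14)*6)*28)*(21/16) = ((3/7)*28)*(21/16) = 12*(21/16) = 63/4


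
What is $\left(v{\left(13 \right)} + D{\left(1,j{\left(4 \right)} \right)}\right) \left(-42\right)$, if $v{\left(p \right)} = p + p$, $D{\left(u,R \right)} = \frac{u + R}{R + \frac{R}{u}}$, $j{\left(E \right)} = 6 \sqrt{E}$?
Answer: $- \frac{4459}{4} \approx -1114.8$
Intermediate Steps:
$D{\left(u,R \right)} = \frac{R + u}{R + \frac{R}{u}}$
$v{\left(p \right)} = 2 p$
$\left(v{\left(13 \right)} + D{\left(1,j{\left(4 \right)} \right)}\right) \left(-42\right) = \left(2 \cdot 13 + 1 \frac{1}{6 \sqrt{4}} \frac{1}{1 + 1} \left(6 \sqrt{4} + 1\right)\right) \left(-42\right) = \left(26 + 1 \frac{1}{6 \cdot 2} \cdot \frac{1}{2} \left(6 \cdot 2 + 1\right)\right) \left(-42\right) = \left(26 + 1 \cdot \frac{1}{12} \cdot \frac{1}{2} \left(12 + 1\right)\right) \left(-42\right) = \left(26 + 1 \cdot \frac{1}{12} \cdot \frac{1}{2} \cdot 13\right) \left(-42\right) = \left(26 + \frac{13}{24}\right) \left(-42\right) = \frac{637}{24} \left(-42\right) = - \frac{4459}{4}$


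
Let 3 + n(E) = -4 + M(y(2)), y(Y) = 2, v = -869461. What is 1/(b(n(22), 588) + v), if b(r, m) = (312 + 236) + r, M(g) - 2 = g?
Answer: -1/868916 ≈ -1.1509e-6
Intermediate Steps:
M(g) = 2 + g
n(E) = -3 (n(E) = -3 + (-4 + (2 + 2)) = -3 + (-4 + 4) = -3 + 0 = -3)
b(r, m) = 548 + r
1/(b(n(22), 588) + v) = 1/((548 - 3) - 869461) = 1/(545 - 869461) = 1/(-868916) = -1/868916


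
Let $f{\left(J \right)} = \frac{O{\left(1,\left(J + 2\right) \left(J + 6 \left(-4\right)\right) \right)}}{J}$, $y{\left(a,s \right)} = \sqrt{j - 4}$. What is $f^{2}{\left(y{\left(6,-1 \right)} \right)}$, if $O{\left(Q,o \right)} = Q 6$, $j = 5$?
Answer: $36$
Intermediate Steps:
$O{\left(Q,o \right)} = 6 Q$
$y{\left(a,s \right)} = 1$ ($y{\left(a,s \right)} = \sqrt{5 - 4} = \sqrt{1} = 1$)
$f{\left(J \right)} = \frac{6}{J}$ ($f{\left(J \right)} = \frac{6 \cdot 1}{J} = \frac{6}{J}$)
$f^{2}{\left(y{\left(6,-1 \right)} \right)} = \left(\frac{6}{1}\right)^{2} = \left(6 \cdot 1\right)^{2} = 6^{2} = 36$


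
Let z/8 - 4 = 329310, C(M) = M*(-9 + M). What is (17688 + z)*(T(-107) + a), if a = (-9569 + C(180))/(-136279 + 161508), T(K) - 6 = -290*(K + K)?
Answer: 4153038406765000/25229 ≈ 1.6461e+11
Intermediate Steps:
z = 2634512 (z = 32 + 8*329310 = 32 + 2634480 = 2634512)
T(K) = 6 - 580*K (T(K) = 6 - 290*(K + K) = 6 - 580*K)
a = 21211/25229 (a = (-9569 + 180*(-9 + 180))/(-136279 + 161508) = (-9569 + 180*171)/25229 = (-9569 + 30780)*(1/25229) = 21211*(1/25229) = 21211/25229 ≈ 0.84074)
(17688 + z)*(T(-107) + a) = (17688 + 2634512)*((6 - 580*(-107)) + 21211/25229) = 2652200*((6 + 62060) + 21211/25229) = 2652200*(62066 + 21211/25229) = 2652200*(1565884325/25229) = 4153038406765000/25229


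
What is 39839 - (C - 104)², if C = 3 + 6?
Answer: 30814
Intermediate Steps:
C = 9
39839 - (C - 104)² = 39839 - (9 - 104)² = 39839 - 1*(-95)² = 39839 - 1*9025 = 39839 - 9025 = 30814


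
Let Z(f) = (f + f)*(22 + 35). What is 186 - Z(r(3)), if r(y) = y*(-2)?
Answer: 870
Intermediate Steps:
r(y) = -2*y
Z(f) = 114*f (Z(f) = (2*f)*57 = 114*f)
186 - Z(r(3)) = 186 - 114*(-2*3) = 186 - 114*(-6) = 186 - 1*(-684) = 186 + 684 = 870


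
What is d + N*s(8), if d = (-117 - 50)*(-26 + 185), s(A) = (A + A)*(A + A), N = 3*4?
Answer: -23481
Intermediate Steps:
N = 12
s(A) = 4*A² (s(A) = (2*A)*(2*A) = 4*A²)
d = -26553 (d = -167*159 = -26553)
d + N*s(8) = -26553 + 12*(4*8²) = -26553 + 12*(4*64) = -26553 + 12*256 = -26553 + 3072 = -23481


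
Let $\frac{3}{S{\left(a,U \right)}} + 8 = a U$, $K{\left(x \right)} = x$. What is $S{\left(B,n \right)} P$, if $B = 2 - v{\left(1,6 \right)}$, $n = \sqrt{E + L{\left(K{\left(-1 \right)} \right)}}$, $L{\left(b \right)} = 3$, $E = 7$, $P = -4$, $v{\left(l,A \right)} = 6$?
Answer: $-1 + \frac{\sqrt{10}}{2} \approx 0.58114$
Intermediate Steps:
$n = \sqrt{10}$ ($n = \sqrt{7 + 3} = \sqrt{10} \approx 3.1623$)
$B = -4$ ($B = 2 - 6 = -4$)
$S{\left(a,U \right)} = \frac{3}{-8 + U a}$ ($S{\left(a,U \right)} = \frac{3}{-8 + a U} = \frac{3}{-8 + U a}$)
$S{\left(B,n \right)} P = \frac{3}{-8 + \sqrt{10} \left(-4\right)} \left(-4\right) = \frac{3}{-8 - 4 \sqrt{10}} \left(-4\right) = - \frac{12}{-8 - 4 \sqrt{10}}$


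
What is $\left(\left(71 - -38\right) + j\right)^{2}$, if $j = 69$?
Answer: $31684$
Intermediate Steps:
$\left(\left(71 - -38\right) + j\right)^{2} = \left(\left(71 - -38\right) + 69\right)^{2} = \left(\left(71 + 38\right) + 69\right)^{2} = \left(109 + 69\right)^{2} = 178^{2} = 31684$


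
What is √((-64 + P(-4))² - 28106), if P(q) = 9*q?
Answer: I*√18106 ≈ 134.56*I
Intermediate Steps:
√((-64 + P(-4))² - 28106) = √((-64 + 9*(-4))² - 28106) = √((-64 - 36)² - 28106) = √((-100)² - 28106) = √(10000 - 28106) = √(-18106) = I*√18106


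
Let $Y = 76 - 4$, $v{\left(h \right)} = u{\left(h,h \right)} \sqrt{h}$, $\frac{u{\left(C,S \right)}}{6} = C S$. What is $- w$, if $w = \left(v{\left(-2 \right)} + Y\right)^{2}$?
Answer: $-4032 - 3456 i \sqrt{2} \approx -4032.0 - 4887.5 i$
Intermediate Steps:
$u{\left(C,S \right)} = 6 C S$
$v{\left(h \right)} = 6 h^{\frac{5}{2}}$ ($v{\left(h \right)} = 6 h h \sqrt{h} = 6 h^{2} \sqrt{h} = 6 h^{\frac{5}{2}}$)
$Y = 72$ ($Y = 76 - 4 = 72$)
$w = \left(72 + 24 i \sqrt{2}\right)^{2}$ ($w = \left(6 \left(-2\right)^{\frac{5}{2}} + 72\right)^{2} = \left(6 \cdot 4 i \sqrt{2} + 72\right)^{2} = \left(24 i \sqrt{2} + 72\right)^{2} = \left(72 + 24 i \sqrt{2}\right)^{2} \approx 4032.0 + 4887.5 i$)
$- w = - (4032 + 3456 i \sqrt{2}) = -4032 - 3456 i \sqrt{2}$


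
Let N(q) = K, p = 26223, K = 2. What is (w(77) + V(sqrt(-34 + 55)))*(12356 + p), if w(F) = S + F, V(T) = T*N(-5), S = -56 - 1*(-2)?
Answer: 887317 + 77158*sqrt(21) ≈ 1.2409e+6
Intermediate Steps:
N(q) = 2
S = -54 (S = -56 + 2 = -54)
V(T) = 2*T (V(T) = T*2 = 2*T)
w(F) = -54 + F
(w(77) + V(sqrt(-34 + 55)))*(12356 + p) = ((-54 + 77) + 2*sqrt(-34 + 55))*(12356 + 26223) = (23 + 2*sqrt(21))*38579 = 887317 + 77158*sqrt(21)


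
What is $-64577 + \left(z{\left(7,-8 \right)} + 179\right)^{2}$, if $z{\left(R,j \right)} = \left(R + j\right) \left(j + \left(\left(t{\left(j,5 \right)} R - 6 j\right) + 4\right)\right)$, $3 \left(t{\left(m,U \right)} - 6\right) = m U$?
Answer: $- \frac{268712}{9} \approx -29857.0$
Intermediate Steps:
$t{\left(m,U \right)} = 6 + \frac{U m}{3}$ ($t{\left(m,U \right)} = 6 + \frac{m U}{3} = 6 + \frac{U m}{3}$)
$z{\left(R,j \right)} = \left(R + j\right) \left(4 - 5 j + R \left(6 + \frac{5 j}{3}\right)\right)$ ($z{\left(R,j \right)} = \left(R + j\right) \left(j + \left(\left(\left(6 + \frac{1}{3} \cdot 5 j\right) R - 6 j\right) + 4\right)\right) = \left(R + j\right) \left(j + \left(\left(\left(6 + \frac{5 j}{3}\right) R - 6 j\right) + 4\right)\right) = \left(R + j\right) \left(j + \left(\left(R \left(6 + \frac{5 j}{3}\right) - 6 j\right) + 4\right)\right) = \left(R + j\right) \left(j + \left(\left(- 6 j + R \left(6 + \frac{5 j}{3}\right)\right) + 4\right)\right) = \left(R + j\right) \left(j + \left(4 - 6 j + R \left(6 + \frac{5 j}{3}\right)\right)\right) = \left(R + j\right) \left(4 - 5 j + R \left(6 + \frac{5 j}{3}\right)\right)$)
$-64577 + \left(z{\left(7,-8 \right)} + 179\right)^{2} = -64577 + \left(\left(- 5 \left(-8\right)^{2} + 4 \cdot 7 + 4 \left(-8\right) - 35 \left(-8\right) + \frac{7^{2} \left(18 + 5 \left(-8\right)\right)}{3} + \frac{1}{3} \cdot 7 \left(-8\right) \left(18 + 5 \left(-8\right)\right)\right) + 179\right)^{2} = -64577 + \left(\left(\left(-5\right) 64 + 28 - 32 + 280 + \frac{1}{3} \cdot 49 \left(18 - 40\right) + \frac{1}{3} \cdot 7 \left(-8\right) \left(18 - 40\right)\right) + 179\right)^{2} = -64577 + \left(\left(-320 + 28 - 32 + 280 + \frac{1}{3} \cdot 49 \left(-22\right) + \frac{1}{3} \cdot 7 \left(-8\right) \left(-22\right)\right) + 179\right)^{2} = -64577 + \left(\left(-320 + 28 - 32 + 280 - \frac{1078}{3} + \frac{1232}{3}\right) + 179\right)^{2} = -64577 + \left(\frac{22}{3} + 179\right)^{2} = -64577 + \left(\frac{559}{3}\right)^{2} = -64577 + \frac{312481}{9} = - \frac{268712}{9}$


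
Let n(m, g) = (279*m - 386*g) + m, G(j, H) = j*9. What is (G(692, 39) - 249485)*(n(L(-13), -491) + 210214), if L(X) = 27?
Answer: -99078576100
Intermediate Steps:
G(j, H) = 9*j
n(m, g) = -386*g + 280*m (n(m, g) = (-386*g + 279*m) + m = -386*g + 280*m)
(G(692, 39) - 249485)*(n(L(-13), -491) + 210214) = (9*692 - 249485)*((-386*(-491) + 280*27) + 210214) = (6228 - 249485)*((189526 + 7560) + 210214) = -243257*(197086 + 210214) = -243257*407300 = -99078576100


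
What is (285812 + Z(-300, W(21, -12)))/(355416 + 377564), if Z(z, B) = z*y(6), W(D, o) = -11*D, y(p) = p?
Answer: 71003/183245 ≈ 0.38748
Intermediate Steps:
Z(z, B) = 6*z (Z(z, B) = z*6 = 6*z)
(285812 + Z(-300, W(21, -12)))/(355416 + 377564) = (285812 + 6*(-300))/(355416 + 377564) = (285812 - 1800)/732980 = 284012*(1/732980) = 71003/183245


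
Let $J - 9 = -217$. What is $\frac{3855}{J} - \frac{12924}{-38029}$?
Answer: $- \frac{143913603}{7910032} \approx -18.194$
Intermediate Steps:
$J = -208$ ($J = 9 - 217 = -208$)
$\frac{3855}{J} - \frac{12924}{-38029} = \frac{3855}{-208} - \frac{12924}{-38029} = 3855 \left(- \frac{1}{208}\right) - - \frac{12924}{38029} = - \frac{3855}{208} + \frac{12924}{38029} = - \frac{143913603}{7910032}$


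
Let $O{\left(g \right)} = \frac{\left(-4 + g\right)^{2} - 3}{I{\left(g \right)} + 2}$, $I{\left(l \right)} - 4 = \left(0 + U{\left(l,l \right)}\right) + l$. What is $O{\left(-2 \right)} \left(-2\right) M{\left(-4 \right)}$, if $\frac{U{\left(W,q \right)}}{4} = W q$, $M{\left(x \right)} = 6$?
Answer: $- \frac{99}{5} \approx -19.8$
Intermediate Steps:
$U{\left(W,q \right)} = 4 W q$
$I{\left(l \right)} = 4 + l + 4 l^{2}$ ($I{\left(l \right)} = 4 + \left(\left(0 + 4 l l\right) + l\right) = 4 + \left(\left(0 + 4 l^{2}\right) + l\right) = 4 + \left(4 l^{2} + l\right) = 4 + \left(l + 4 l^{2}\right) = 4 + l + 4 l^{2}$)
$O{\left(g \right)} = \frac{-3 + \left(-4 + g\right)^{2}}{6 + g + 4 g^{2}}$ ($O{\left(g \right)} = \frac{\left(-4 + g\right)^{2} - 3}{\left(4 + g + 4 g^{2}\right) + 2} = \frac{-3 + \left(-4 + g\right)^{2}}{6 + g + 4 g^{2}}$)
$O{\left(-2 \right)} \left(-2\right) M{\left(-4 \right)} = \frac{-3 + \left(-4 - 2\right)^{2}}{6 - 2 + 4 \left(-2\right)^{2}} \left(-2\right) 6 = \frac{-3 + \left(-6\right)^{2}}{6 - 2 + 4 \cdot 4} \left(-2\right) 6 = \frac{-3 + 36}{6 - 2 + 16} \left(-2\right) 6 = \frac{1}{20} \cdot 33 \left(-2\right) 6 = \frac{33}{20} \left(-2\right) 6 = \left(- \frac{33}{10}\right) 6 = - \frac{99}{5}$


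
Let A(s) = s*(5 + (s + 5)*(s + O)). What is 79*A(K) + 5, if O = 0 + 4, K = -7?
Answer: -6078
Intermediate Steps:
O = 4
A(s) = s*(5 + (4 + s)*(5 + s)) (A(s) = s*(5 + (s + 5)*(s + 4)) = s*(5 + (5 + s)*(4 + s)) = s*(5 + (4 + s)*(5 + s)))
79*A(K) + 5 = 79*(-7*(25 + (-7)**2 + 9*(-7))) + 5 = 79*(-7*(25 + 49 - 63)) + 5 = 79*(-7*11) + 5 = 79*(-77) + 5 = -6083 + 5 = -6078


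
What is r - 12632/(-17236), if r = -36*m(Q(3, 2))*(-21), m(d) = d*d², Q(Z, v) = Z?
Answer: 87958466/4309 ≈ 20413.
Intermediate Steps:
m(d) = d³
r = 20412 (r = -36*3³*(-21) = -36*27*(-21) = -972*(-21) = 20412)
r - 12632/(-17236) = 20412 - 12632/(-17236) = 20412 - 12632*(-1)/17236 = 20412 - 1*(-3158/4309) = 20412 + 3158/4309 = 87958466/4309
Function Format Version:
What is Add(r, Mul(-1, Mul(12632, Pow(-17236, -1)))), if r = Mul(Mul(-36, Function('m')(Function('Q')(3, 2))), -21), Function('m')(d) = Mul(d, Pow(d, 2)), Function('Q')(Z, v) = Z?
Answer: Rational(87958466, 4309) ≈ 20413.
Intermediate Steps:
Function('m')(d) = Pow(d, 3)
r = 20412 (r = Mul(Mul(-36, Pow(3, 3)), -21) = Mul(Mul(-36, 27), -21) = Mul(-972, -21) = 20412)
Add(r, Mul(-1, Mul(12632, Pow(-17236, -1)))) = Add(20412, Mul(-1, Mul(12632, Pow(-17236, -1)))) = Add(20412, Mul(-1, Mul(12632, Rational(-1, 17236)))) = Add(20412, Mul(-1, Rational(-3158, 4309))) = Add(20412, Rational(3158, 4309)) = Rational(87958466, 4309)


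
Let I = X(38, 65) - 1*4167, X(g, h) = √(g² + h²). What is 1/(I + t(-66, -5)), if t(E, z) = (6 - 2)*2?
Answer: -4159/17291612 - √5669/17291612 ≈ -0.00024488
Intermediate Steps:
t(E, z) = 8 (t(E, z) = 4*2 = 8)
I = -4167 + √5669 (I = √(38² + 65²) - 1*4167 = √(1444 + 4225) - 4167 = √5669 - 4167 = -4167 + √5669 ≈ -4091.7)
1/(I + t(-66, -5)) = 1/((-4167 + √5669) + 8) = 1/(-4159 + √5669)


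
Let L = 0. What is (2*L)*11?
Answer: 0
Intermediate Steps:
(2*L)*11 = (2*0)*11 = 0*11 = 0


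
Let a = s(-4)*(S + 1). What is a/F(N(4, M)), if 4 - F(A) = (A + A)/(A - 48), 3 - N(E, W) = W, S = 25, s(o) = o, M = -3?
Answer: -364/15 ≈ -24.267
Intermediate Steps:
N(E, W) = 3 - W
a = -104 (a = -4*(25 + 1) = -4*26 = -104)
F(A) = 4 - 2*A/(-48 + A) (F(A) = 4 - (A + A)/(A - 48) = 4 - 2*A/(-48 + A))
a/F(N(4, M)) = -104*(-48 + (3 - 1*(-3)))/(2*(-96 + (3 - 1*(-3)))) = -104*(-48 + (3 + 3))/(2*(-96 + (3 + 3))) = -104*(-48 + 6)/(2*(-96 + 6)) = -104/(2*(-90)/(-42)) = -104/(2*(-1/42)*(-90)) = -104/30/7 = -104*7/30 = -364/15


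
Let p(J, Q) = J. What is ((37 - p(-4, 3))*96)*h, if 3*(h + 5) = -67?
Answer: -107584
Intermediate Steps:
h = -82/3 (h = -5 + (1/3)*(-67) = -5 - 67/3 = -82/3 ≈ -27.333)
((37 - p(-4, 3))*96)*h = ((37 - 1*(-4))*96)*(-82/3) = ((37 + 4)*96)*(-82/3) = (41*96)*(-82/3) = 3936*(-82/3) = -107584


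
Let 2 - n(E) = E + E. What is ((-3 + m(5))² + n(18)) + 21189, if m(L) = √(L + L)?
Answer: 21174 - 6*√10 ≈ 21155.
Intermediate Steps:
n(E) = 2 - 2*E (n(E) = 2 - (E + E) = 2 - 2*E)
m(L) = √2*√L (m(L) = √(2*L) = √2*√L)
((-3 + m(5))² + n(18)) + 21189 = ((-3 + √2*√5)² + (2 - 2*18)) + 21189 = ((-3 + √10)² + (2 - 36)) + 21189 = ((-3 + √10)² - 34) + 21189 = (-34 + (-3 + √10)²) + 21189 = 21155 + (-3 + √10)²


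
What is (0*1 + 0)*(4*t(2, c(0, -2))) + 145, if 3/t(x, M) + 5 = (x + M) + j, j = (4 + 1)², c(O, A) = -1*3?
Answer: 145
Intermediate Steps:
c(O, A) = -3
j = 25 (j = 5² = 25)
t(x, M) = 3/(20 + M + x) (t(x, M) = 3/(-5 + ((x + M) + 25)) = 3/(-5 + ((M + x) + 25)) = 3/(-5 + (25 + M + x)) = 3/(20 + M + x))
(0*1 + 0)*(4*t(2, c(0, -2))) + 145 = (0*1 + 0)*(4*(3/(20 - 3 + 2))) + 145 = (0 + 0)*(4*(3/19)) + 145 = 0*(4*(3*(1/19))) + 145 = 0*(4*(3/19)) + 145 = 0*(12/19) + 145 = 0 + 145 = 145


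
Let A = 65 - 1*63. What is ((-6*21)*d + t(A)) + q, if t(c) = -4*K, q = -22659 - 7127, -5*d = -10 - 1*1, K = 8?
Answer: -150476/5 ≈ -30095.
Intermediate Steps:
d = 11/5 (d = -(-10 - 1*1)/5 = -(-10 - 1)/5 = -⅕*(-11) = 11/5 ≈ 2.2000)
q = -29786
A = 2 (A = 65 - 63 = 2)
t(c) = -32 (t(c) = -4*8 = -32)
((-6*21)*d + t(A)) + q = (-6*21*(11/5) - 32) - 29786 = (-126*11/5 - 32) - 29786 = (-1386/5 - 32) - 29786 = -1546/5 - 29786 = -150476/5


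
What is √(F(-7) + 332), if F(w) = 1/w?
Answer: √16261/7 ≈ 18.217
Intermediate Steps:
√(F(-7) + 332) = √(1/(-7) + 332) = √(-⅐ + 332) = √(2323/7) = √16261/7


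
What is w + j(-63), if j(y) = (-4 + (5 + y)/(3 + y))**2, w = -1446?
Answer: -1293119/900 ≈ -1436.8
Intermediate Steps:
j(y) = (-4 + (5 + y)/(3 + y))**2
w + j(-63) = -1446 + (7 + 3*(-63))**2/(3 - 63)**2 = -1446 + (7 - 189)**2/(-60)**2 = -1446 + (1/3600)*(-182)**2 = -1446 + (1/3600)*33124 = -1446 + 8281/900 = -1293119/900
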